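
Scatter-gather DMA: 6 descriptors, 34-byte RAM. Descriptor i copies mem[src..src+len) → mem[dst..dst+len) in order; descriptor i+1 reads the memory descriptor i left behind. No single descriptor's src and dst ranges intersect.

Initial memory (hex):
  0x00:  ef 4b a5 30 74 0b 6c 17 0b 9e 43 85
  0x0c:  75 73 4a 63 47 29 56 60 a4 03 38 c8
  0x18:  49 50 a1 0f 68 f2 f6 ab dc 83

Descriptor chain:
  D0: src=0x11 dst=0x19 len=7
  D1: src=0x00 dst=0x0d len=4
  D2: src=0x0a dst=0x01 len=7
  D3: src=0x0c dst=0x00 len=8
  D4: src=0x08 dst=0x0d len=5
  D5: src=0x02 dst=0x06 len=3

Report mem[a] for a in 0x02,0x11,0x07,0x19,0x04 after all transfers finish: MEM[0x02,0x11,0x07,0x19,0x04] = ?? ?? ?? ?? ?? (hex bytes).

#0 dst[0x19+7] := {0x29,0x56,0x60,0xa4,0x03,0x38,0xc8}
#1 dst[0x0d+4] := {0xef,0x4b,0xa5,0x30}
#2 dst[0x01+7] := {0x43,0x85,0x75,0xef,0x4b,0xa5,0x30}
#3 dst[0x00+8] := {0x75,0xef,0x4b,0xa5,0x30,0x29,0x56,0x60}
#4 dst[0x0d+5] := {0x0b,0x9e,0x43,0x85,0x75}
#5 dst[0x06+3] := {0x4b,0xa5,0x30}
query mem[0x02]=0x4b, mem[0x11]=0x75, mem[0x07]=0xa5, mem[0x19]=0x29, mem[0x04]=0x30

MEM[0x02,0x11,0x07,0x19,0x04] = 4b 75 a5 29 30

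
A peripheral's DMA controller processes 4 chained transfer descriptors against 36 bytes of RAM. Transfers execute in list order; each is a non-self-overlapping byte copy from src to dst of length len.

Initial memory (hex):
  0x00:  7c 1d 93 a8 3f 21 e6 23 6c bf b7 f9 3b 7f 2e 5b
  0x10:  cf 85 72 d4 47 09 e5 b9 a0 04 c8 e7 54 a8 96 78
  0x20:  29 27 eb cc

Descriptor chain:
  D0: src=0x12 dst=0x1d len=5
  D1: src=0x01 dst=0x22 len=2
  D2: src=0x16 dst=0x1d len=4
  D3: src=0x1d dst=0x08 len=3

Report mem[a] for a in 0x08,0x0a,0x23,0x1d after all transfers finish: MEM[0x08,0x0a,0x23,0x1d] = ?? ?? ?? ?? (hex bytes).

  after D0: wrote 5B at 0x1d = 72d44709e5
  after D1: wrote 2B at 0x22 = 1d93
  after D2: wrote 4B at 0x1d = e5b9a004
  after D3: wrote 3B at 0x08 = e5b9a0
query mem[0x08]=0xe5, mem[0x0a]=0xa0, mem[0x23]=0x93, mem[0x1d]=0xe5

MEM[0x08,0x0a,0x23,0x1d] = e5 a0 93 e5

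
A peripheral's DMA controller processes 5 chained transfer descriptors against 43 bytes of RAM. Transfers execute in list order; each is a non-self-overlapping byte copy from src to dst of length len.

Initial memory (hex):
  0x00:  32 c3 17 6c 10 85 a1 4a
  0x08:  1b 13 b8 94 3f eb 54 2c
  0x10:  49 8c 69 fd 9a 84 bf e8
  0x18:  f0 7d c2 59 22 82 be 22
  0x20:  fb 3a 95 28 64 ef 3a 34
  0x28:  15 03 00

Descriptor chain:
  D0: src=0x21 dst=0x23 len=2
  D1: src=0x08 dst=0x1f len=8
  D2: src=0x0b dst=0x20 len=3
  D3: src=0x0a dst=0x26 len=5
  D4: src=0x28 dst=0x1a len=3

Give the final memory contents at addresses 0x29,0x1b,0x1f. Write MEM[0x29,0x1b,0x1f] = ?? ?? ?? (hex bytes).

D0: mem[0x23..0x24] <- [3a 95]
D1: mem[0x1f..0x26] <- [1b 13 b8 94 3f eb 54 2c]
D2: mem[0x20..0x22] <- [94 3f eb]
D3: mem[0x26..0x2a] <- [b8 94 3f eb 54]
D4: mem[0x1a..0x1c] <- [3f eb 54]
query mem[0x29]=0xeb, mem[0x1b]=0xeb, mem[0x1f]=0x1b

MEM[0x29,0x1b,0x1f] = eb eb 1b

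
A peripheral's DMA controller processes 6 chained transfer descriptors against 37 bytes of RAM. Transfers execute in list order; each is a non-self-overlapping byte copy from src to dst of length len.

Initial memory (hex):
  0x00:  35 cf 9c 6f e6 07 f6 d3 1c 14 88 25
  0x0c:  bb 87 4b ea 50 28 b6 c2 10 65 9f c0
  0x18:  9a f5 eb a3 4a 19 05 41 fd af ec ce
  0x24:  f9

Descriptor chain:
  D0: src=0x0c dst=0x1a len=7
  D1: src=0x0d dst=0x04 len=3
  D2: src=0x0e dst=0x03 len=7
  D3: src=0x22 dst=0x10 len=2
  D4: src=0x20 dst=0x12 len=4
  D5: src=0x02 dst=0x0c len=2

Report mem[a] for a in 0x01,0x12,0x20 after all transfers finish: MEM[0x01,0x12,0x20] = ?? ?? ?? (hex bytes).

[0] 0x0c->0x1a len=7 : bb 87 4b ea 50 28 b6
[1] 0x0d->0x04 len=3 : 87 4b ea
[2] 0x0e->0x03 len=7 : 4b ea 50 28 b6 c2 10
[3] 0x22->0x10 len=2 : ec ce
[4] 0x20->0x12 len=4 : b6 af ec ce
[5] 0x02->0x0c len=2 : 9c 4b
query mem[0x01]=0xcf, mem[0x12]=0xb6, mem[0x20]=0xb6

MEM[0x01,0x12,0x20] = cf b6 b6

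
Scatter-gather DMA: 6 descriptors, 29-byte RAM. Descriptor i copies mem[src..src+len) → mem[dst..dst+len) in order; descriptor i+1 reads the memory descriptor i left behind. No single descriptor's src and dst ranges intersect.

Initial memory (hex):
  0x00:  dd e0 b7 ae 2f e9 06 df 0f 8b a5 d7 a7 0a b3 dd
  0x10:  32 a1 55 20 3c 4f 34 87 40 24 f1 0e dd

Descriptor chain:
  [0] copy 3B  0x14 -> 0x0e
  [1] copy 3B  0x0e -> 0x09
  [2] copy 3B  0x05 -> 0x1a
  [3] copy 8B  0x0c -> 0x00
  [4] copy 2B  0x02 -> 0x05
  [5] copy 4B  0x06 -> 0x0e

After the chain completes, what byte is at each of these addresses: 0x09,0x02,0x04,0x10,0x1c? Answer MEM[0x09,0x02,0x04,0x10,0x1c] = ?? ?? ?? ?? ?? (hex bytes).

  after D0: wrote 3B at 0x0e = 3c4f34
  after D1: wrote 3B at 0x09 = 3c4f34
  after D2: wrote 3B at 0x1a = e906df
  after D3: wrote 8B at 0x00 = a70a3c4f34a15520
  after D4: wrote 2B at 0x05 = 3c4f
  after D5: wrote 4B at 0x0e = 4f200f3c
query mem[0x09]=0x3c, mem[0x02]=0x3c, mem[0x04]=0x34, mem[0x10]=0x0f, mem[0x1c]=0xdf

MEM[0x09,0x02,0x04,0x10,0x1c] = 3c 3c 34 0f df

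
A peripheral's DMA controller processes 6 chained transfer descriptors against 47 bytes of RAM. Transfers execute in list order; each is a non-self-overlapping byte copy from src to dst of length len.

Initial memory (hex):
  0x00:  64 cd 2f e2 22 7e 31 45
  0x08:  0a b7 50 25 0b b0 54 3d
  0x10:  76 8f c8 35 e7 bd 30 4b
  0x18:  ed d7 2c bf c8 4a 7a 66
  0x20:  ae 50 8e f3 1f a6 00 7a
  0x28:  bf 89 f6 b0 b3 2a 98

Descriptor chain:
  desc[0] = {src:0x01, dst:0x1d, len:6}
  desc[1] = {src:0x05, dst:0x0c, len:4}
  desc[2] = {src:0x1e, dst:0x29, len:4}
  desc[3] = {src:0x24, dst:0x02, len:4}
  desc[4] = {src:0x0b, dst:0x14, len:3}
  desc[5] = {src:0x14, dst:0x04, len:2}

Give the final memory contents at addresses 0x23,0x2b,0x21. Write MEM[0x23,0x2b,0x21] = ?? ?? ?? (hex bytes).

[0] 0x01->0x1d len=6 : cd 2f e2 22 7e 31
[1] 0x05->0x0c len=4 : 7e 31 45 0a
[2] 0x1e->0x29 len=4 : 2f e2 22 7e
[3] 0x24->0x02 len=4 : 1f a6 00 7a
[4] 0x0b->0x14 len=3 : 25 7e 31
[5] 0x14->0x04 len=2 : 25 7e
query mem[0x23]=0xf3, mem[0x2b]=0x22, mem[0x21]=0x7e

MEM[0x23,0x2b,0x21] = f3 22 7e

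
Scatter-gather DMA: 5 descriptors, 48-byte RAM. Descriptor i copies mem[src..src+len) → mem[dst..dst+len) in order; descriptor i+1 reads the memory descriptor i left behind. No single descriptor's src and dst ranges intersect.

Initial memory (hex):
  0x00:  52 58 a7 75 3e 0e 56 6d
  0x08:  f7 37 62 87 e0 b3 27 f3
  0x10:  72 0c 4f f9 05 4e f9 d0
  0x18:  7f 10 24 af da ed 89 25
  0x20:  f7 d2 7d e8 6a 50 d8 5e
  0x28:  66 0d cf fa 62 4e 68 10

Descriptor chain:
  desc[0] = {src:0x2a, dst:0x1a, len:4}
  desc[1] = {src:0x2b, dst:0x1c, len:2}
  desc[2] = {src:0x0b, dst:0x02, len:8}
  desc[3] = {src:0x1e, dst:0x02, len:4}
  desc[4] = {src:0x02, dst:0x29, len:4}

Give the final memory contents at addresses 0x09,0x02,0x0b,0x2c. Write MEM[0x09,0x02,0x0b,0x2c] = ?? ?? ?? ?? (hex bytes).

D0: mem[0x1a..0x1d] <- [cf fa 62 4e]
D1: mem[0x1c..0x1d] <- [fa 62]
D2: mem[0x02..0x09] <- [87 e0 b3 27 f3 72 0c 4f]
D3: mem[0x02..0x05] <- [89 25 f7 d2]
D4: mem[0x29..0x2c] <- [89 25 f7 d2]
query mem[0x09]=0x4f, mem[0x02]=0x89, mem[0x0b]=0x87, mem[0x2c]=0xd2

MEM[0x09,0x02,0x0b,0x2c] = 4f 89 87 d2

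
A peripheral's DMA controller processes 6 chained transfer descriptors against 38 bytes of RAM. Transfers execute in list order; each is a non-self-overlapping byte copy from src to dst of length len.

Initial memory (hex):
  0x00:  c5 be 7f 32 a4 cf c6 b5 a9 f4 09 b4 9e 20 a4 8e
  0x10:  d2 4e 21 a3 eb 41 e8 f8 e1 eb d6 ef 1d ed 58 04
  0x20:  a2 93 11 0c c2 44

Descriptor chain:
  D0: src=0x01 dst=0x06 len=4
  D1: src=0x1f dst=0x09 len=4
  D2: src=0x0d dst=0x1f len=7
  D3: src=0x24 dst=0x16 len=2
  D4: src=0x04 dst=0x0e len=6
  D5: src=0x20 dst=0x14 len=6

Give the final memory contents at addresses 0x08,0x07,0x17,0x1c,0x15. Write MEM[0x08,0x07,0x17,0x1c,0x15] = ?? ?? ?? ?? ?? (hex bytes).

[0] 0x01->0x06 len=4 : be 7f 32 a4
[1] 0x1f->0x09 len=4 : 04 a2 93 11
[2] 0x0d->0x1f len=7 : 20 a4 8e d2 4e 21 a3
[3] 0x24->0x16 len=2 : 21 a3
[4] 0x04->0x0e len=6 : a4 cf be 7f 32 04
[5] 0x20->0x14 len=6 : a4 8e d2 4e 21 a3
query mem[0x08]=0x32, mem[0x07]=0x7f, mem[0x17]=0x4e, mem[0x1c]=0x1d, mem[0x15]=0x8e

MEM[0x08,0x07,0x17,0x1c,0x15] = 32 7f 4e 1d 8e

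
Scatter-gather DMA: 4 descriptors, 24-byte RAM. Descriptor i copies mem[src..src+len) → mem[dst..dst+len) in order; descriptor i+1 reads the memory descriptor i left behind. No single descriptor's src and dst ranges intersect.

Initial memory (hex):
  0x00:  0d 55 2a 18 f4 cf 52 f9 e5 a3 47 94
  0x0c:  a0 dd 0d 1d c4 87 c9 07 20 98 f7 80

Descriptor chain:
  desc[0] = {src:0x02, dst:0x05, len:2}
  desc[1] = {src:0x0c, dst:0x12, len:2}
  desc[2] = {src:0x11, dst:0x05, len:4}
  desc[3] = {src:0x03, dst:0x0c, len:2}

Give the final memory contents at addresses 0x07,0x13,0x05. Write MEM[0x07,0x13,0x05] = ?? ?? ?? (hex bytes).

  after D0: wrote 2B at 0x05 = 2a18
  after D1: wrote 2B at 0x12 = a0dd
  after D2: wrote 4B at 0x05 = 87a0dd20
  after D3: wrote 2B at 0x0c = 18f4
query mem[0x07]=0xdd, mem[0x13]=0xdd, mem[0x05]=0x87

MEM[0x07,0x13,0x05] = dd dd 87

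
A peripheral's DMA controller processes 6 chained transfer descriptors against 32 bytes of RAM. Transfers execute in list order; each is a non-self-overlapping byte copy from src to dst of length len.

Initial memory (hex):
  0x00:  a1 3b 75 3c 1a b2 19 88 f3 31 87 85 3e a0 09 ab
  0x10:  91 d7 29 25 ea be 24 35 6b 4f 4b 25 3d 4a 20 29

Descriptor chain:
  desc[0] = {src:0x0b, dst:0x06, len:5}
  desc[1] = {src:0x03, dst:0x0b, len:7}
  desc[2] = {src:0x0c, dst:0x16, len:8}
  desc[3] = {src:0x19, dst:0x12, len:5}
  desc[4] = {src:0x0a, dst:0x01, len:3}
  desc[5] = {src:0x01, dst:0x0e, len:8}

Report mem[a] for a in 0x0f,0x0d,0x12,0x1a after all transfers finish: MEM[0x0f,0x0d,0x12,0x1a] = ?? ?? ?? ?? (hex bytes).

D0: mem[0x06..0x0a] <- [85 3e a0 09 ab]
D1: mem[0x0b..0x11] <- [3c 1a b2 85 3e a0 09]
D2: mem[0x16..0x1d] <- [1a b2 85 3e a0 09 29 25]
D3: mem[0x12..0x16] <- [3e a0 09 29 25]
D4: mem[0x01..0x03] <- [ab 3c 1a]
D5: mem[0x0e..0x15] <- [ab 3c 1a 1a b2 85 3e a0]
query mem[0x0f]=0x3c, mem[0x0d]=0xb2, mem[0x12]=0xb2, mem[0x1a]=0xa0

MEM[0x0f,0x0d,0x12,0x1a] = 3c b2 b2 a0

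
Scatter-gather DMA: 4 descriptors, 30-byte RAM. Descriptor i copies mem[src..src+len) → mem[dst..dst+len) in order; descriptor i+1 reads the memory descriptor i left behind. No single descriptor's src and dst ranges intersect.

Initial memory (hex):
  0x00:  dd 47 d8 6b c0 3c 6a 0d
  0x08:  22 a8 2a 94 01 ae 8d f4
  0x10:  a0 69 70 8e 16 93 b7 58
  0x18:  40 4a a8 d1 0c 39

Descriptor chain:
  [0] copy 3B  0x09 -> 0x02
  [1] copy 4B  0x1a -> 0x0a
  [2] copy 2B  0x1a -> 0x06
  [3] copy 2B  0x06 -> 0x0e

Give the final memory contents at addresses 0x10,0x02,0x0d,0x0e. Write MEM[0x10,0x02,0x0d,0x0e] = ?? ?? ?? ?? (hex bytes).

MEM[0x10,0x02,0x0d,0x0e] = a0 a8 39 a8

D0: mem[0x02..0x04] <- [a8 2a 94]
D1: mem[0x0a..0x0d] <- [a8 d1 0c 39]
D2: mem[0x06..0x07] <- [a8 d1]
D3: mem[0x0e..0x0f] <- [a8 d1]
query mem[0x10]=0xa0, mem[0x02]=0xa8, mem[0x0d]=0x39, mem[0x0e]=0xa8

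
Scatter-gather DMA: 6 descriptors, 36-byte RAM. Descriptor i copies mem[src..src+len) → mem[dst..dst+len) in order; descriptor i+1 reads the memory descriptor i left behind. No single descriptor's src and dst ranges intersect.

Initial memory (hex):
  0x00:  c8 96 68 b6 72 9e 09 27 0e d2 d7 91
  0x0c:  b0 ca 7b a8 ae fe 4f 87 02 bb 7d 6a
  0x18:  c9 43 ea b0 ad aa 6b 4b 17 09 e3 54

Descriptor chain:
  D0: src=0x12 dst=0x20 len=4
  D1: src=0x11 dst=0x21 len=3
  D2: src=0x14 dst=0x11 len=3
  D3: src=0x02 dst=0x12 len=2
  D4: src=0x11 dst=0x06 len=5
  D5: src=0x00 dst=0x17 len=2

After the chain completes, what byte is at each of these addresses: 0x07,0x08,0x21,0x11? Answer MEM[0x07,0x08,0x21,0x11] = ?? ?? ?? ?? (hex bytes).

MEM[0x07,0x08,0x21,0x11] = 68 b6 fe 02

#0 dst[0x20+4] := {0x4f,0x87,0x02,0xbb}
#1 dst[0x21+3] := {0xfe,0x4f,0x87}
#2 dst[0x11+3] := {0x02,0xbb,0x7d}
#3 dst[0x12+2] := {0x68,0xb6}
#4 dst[0x06+5] := {0x02,0x68,0xb6,0x02,0xbb}
#5 dst[0x17+2] := {0xc8,0x96}
query mem[0x07]=0x68, mem[0x08]=0xb6, mem[0x21]=0xfe, mem[0x11]=0x02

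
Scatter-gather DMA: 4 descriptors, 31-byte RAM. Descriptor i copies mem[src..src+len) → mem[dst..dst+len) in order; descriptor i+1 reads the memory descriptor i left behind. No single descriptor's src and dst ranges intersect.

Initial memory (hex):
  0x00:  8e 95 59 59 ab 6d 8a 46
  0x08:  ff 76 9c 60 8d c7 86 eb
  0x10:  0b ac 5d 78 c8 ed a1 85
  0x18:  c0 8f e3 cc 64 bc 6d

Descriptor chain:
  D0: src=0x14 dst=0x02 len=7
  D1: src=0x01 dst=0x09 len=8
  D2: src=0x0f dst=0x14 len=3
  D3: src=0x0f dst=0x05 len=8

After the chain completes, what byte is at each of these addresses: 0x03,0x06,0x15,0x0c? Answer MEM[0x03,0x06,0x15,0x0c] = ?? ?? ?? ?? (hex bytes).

D0: mem[0x02..0x08] <- [c8 ed a1 85 c0 8f e3]
D1: mem[0x09..0x10] <- [95 c8 ed a1 85 c0 8f e3]
D2: mem[0x14..0x16] <- [8f e3 ac]
D3: mem[0x05..0x0c] <- [8f e3 ac 5d 78 8f e3 ac]
query mem[0x03]=0xed, mem[0x06]=0xe3, mem[0x15]=0xe3, mem[0x0c]=0xac

MEM[0x03,0x06,0x15,0x0c] = ed e3 e3 ac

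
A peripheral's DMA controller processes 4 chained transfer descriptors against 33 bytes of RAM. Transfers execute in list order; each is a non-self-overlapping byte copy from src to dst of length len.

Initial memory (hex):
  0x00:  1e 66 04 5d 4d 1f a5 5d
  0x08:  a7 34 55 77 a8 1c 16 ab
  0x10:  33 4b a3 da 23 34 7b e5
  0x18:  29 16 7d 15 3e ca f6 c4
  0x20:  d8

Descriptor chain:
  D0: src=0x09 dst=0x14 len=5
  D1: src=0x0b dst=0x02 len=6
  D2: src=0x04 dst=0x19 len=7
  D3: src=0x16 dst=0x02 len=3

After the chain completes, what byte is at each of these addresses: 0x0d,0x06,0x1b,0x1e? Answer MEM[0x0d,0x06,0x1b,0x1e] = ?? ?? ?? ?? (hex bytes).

MEM[0x0d,0x06,0x1b,0x1e] = 1c ab ab 34

D0: mem[0x14..0x18] <- [34 55 77 a8 1c]
D1: mem[0x02..0x07] <- [77 a8 1c 16 ab 33]
D2: mem[0x19..0x1f] <- [1c 16 ab 33 a7 34 55]
D3: mem[0x02..0x04] <- [77 a8 1c]
query mem[0x0d]=0x1c, mem[0x06]=0xab, mem[0x1b]=0xab, mem[0x1e]=0x34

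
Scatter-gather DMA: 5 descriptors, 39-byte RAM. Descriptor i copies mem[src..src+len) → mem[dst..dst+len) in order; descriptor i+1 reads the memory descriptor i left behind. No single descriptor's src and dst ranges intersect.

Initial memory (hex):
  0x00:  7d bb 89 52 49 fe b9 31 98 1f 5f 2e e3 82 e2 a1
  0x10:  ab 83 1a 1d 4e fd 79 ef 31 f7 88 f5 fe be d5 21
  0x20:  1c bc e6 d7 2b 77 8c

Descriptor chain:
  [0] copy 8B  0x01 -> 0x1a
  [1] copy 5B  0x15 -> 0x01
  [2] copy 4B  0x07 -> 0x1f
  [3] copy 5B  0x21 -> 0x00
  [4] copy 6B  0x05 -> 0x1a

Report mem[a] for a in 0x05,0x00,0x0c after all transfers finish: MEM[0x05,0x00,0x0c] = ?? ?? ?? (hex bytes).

MEM[0x05,0x00,0x0c] = f7 1f e3

D0: mem[0x1a..0x21] <- [bb 89 52 49 fe b9 31 98]
D1: mem[0x01..0x05] <- [fd 79 ef 31 f7]
D2: mem[0x1f..0x22] <- [31 98 1f 5f]
D3: mem[0x00..0x04] <- [1f 5f d7 2b 77]
D4: mem[0x1a..0x1f] <- [f7 b9 31 98 1f 5f]
query mem[0x05]=0xf7, mem[0x00]=0x1f, mem[0x0c]=0xe3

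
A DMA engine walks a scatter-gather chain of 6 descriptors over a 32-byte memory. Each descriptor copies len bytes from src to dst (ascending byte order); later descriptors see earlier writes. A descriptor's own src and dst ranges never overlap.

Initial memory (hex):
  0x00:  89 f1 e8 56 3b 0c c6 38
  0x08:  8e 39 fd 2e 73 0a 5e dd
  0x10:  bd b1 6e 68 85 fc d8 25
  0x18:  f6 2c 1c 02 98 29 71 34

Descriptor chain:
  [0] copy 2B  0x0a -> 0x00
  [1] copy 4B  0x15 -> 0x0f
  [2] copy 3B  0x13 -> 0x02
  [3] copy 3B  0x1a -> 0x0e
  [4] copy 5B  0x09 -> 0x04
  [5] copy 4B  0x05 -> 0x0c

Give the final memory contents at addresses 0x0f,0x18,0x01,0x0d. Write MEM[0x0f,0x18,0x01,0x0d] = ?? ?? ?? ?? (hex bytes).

MEM[0x0f,0x18,0x01,0x0d] = 0a f6 2e 2e

  after D0: wrote 2B at 0x00 = fd2e
  after D1: wrote 4B at 0x0f = fcd825f6
  after D2: wrote 3B at 0x02 = 6885fc
  after D3: wrote 3B at 0x0e = 1c0298
  after D4: wrote 5B at 0x04 = 39fd2e730a
  after D5: wrote 4B at 0x0c = fd2e730a
query mem[0x0f]=0x0a, mem[0x18]=0xf6, mem[0x01]=0x2e, mem[0x0d]=0x2e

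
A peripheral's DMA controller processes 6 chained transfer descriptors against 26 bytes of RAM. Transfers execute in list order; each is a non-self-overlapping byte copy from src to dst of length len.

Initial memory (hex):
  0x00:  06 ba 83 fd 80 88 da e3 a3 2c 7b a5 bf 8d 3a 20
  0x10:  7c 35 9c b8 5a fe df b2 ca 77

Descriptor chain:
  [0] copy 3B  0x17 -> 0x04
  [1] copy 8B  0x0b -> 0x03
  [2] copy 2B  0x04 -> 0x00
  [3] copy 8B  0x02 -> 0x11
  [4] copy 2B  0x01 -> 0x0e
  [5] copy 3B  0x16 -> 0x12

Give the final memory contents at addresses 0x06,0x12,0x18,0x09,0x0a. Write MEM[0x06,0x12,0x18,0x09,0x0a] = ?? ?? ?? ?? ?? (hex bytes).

MEM[0x06,0x12,0x18,0x09,0x0a] = 3a 20 35 35 9c

#0 dst[0x04+3] := {0xb2,0xca,0x77}
#1 dst[0x03+8] := {0xa5,0xbf,0x8d,0x3a,0x20,0x7c,0x35,0x9c}
#2 dst[0x00+2] := {0xbf,0x8d}
#3 dst[0x11+8] := {0x83,0xa5,0xbf,0x8d,0x3a,0x20,0x7c,0x35}
#4 dst[0x0e+2] := {0x8d,0x83}
#5 dst[0x12+3] := {0x20,0x7c,0x35}
query mem[0x06]=0x3a, mem[0x12]=0x20, mem[0x18]=0x35, mem[0x09]=0x35, mem[0x0a]=0x9c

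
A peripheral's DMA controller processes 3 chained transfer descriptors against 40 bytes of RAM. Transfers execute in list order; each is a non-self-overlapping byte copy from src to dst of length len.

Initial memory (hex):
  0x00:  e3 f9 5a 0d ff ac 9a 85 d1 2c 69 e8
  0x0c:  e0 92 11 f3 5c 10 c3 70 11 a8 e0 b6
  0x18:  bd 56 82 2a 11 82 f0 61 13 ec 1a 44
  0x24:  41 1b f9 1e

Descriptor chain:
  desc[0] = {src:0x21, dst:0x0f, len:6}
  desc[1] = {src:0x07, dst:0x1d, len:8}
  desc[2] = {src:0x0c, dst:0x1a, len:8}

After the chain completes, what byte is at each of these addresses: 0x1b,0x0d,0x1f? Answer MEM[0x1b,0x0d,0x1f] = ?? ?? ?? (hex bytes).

MEM[0x1b,0x0d,0x1f] = 92 92 44

D0: mem[0x0f..0x14] <- [ec 1a 44 41 1b f9]
D1: mem[0x1d..0x24] <- [85 d1 2c 69 e8 e0 92 11]
D2: mem[0x1a..0x21] <- [e0 92 11 ec 1a 44 41 1b]
query mem[0x1b]=0x92, mem[0x0d]=0x92, mem[0x1f]=0x44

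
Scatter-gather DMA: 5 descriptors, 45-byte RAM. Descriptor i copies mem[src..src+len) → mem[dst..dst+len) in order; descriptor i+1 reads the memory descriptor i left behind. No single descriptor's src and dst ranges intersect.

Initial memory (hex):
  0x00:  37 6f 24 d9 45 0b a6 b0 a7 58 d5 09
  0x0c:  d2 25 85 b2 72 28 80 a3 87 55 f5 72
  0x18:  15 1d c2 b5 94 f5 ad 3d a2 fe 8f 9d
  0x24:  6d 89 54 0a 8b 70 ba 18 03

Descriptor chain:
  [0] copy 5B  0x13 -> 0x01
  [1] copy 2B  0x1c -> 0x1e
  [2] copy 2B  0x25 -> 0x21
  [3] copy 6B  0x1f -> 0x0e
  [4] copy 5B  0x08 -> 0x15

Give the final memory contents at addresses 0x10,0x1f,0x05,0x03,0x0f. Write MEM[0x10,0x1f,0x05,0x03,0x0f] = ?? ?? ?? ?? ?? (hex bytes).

#0 dst[0x01+5] := {0xa3,0x87,0x55,0xf5,0x72}
#1 dst[0x1e+2] := {0x94,0xf5}
#2 dst[0x21+2] := {0x89,0x54}
#3 dst[0x0e+6] := {0xf5,0xa2,0x89,0x54,0x9d,0x6d}
#4 dst[0x15+5] := {0xa7,0x58,0xd5,0x09,0xd2}
query mem[0x10]=0x89, mem[0x1f]=0xf5, mem[0x05]=0x72, mem[0x03]=0x55, mem[0x0f]=0xa2

MEM[0x10,0x1f,0x05,0x03,0x0f] = 89 f5 72 55 a2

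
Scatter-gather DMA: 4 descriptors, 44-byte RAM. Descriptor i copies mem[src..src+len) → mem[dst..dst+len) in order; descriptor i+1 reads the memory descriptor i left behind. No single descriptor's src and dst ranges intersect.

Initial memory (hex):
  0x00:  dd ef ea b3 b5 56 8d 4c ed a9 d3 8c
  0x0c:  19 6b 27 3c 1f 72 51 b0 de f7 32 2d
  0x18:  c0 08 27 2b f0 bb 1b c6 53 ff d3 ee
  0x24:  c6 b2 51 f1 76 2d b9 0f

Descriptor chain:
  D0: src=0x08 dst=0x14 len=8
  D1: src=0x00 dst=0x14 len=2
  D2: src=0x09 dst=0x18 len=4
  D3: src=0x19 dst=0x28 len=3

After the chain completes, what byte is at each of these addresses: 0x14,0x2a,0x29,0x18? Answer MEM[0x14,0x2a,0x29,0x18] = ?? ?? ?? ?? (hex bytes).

#0 dst[0x14+8] := {0xed,0xa9,0xd3,0x8c,0x19,0x6b,0x27,0x3c}
#1 dst[0x14+2] := {0xdd,0xef}
#2 dst[0x18+4] := {0xa9,0xd3,0x8c,0x19}
#3 dst[0x28+3] := {0xd3,0x8c,0x19}
query mem[0x14]=0xdd, mem[0x2a]=0x19, mem[0x29]=0x8c, mem[0x18]=0xa9

MEM[0x14,0x2a,0x29,0x18] = dd 19 8c a9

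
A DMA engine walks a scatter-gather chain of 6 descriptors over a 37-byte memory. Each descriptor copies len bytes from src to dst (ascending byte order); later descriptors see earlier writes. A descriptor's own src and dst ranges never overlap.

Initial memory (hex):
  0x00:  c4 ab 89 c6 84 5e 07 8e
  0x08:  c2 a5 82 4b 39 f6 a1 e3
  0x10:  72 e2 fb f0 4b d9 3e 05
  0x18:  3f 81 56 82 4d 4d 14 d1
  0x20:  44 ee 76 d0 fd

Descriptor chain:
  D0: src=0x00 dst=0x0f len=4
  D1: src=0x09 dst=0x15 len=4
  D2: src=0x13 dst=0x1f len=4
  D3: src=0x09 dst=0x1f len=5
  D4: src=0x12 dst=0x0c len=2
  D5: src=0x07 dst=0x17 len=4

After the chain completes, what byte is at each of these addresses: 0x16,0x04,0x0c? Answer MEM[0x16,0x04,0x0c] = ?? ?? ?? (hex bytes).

MEM[0x16,0x04,0x0c] = 82 84 c6

  after D0: wrote 4B at 0x0f = c4ab89c6
  after D1: wrote 4B at 0x15 = a5824b39
  after D2: wrote 4B at 0x1f = f04ba582
  after D3: wrote 5B at 0x1f = a5824b39f6
  after D4: wrote 2B at 0x0c = c6f0
  after D5: wrote 4B at 0x17 = 8ec2a582
query mem[0x16]=0x82, mem[0x04]=0x84, mem[0x0c]=0xc6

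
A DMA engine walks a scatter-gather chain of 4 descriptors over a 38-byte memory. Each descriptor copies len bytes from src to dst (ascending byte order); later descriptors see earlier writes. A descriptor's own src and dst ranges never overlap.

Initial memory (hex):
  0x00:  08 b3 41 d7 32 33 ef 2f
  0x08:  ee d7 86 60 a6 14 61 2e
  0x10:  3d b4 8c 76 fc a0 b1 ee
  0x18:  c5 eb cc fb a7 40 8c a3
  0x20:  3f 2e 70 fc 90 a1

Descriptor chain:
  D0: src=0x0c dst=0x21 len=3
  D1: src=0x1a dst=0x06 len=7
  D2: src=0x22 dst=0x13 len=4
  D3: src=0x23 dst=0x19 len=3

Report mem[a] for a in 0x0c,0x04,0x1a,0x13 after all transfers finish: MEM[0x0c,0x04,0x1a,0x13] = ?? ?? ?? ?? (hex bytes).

D0: mem[0x21..0x23] <- [a6 14 61]
D1: mem[0x06..0x0c] <- [cc fb a7 40 8c a3 3f]
D2: mem[0x13..0x16] <- [14 61 90 a1]
D3: mem[0x19..0x1b] <- [61 90 a1]
query mem[0x0c]=0x3f, mem[0x04]=0x32, mem[0x1a]=0x90, mem[0x13]=0x14

MEM[0x0c,0x04,0x1a,0x13] = 3f 32 90 14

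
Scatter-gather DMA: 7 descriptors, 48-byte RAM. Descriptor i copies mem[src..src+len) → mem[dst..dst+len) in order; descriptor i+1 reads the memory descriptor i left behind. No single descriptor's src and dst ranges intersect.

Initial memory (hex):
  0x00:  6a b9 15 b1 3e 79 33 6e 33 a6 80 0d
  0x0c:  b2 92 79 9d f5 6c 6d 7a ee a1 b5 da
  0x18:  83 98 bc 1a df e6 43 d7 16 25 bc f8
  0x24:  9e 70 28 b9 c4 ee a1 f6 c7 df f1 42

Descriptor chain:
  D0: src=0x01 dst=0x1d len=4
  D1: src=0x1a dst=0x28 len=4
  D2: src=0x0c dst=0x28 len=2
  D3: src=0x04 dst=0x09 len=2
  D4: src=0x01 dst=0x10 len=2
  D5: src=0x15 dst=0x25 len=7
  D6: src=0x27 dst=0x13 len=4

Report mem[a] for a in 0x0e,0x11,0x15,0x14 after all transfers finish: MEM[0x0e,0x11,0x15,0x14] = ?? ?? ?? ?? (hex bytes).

[0] 0x01->0x1d len=4 : b9 15 b1 3e
[1] 0x1a->0x28 len=4 : bc 1a df b9
[2] 0x0c->0x28 len=2 : b2 92
[3] 0x04->0x09 len=2 : 3e 79
[4] 0x01->0x10 len=2 : b9 15
[5] 0x15->0x25 len=7 : a1 b5 da 83 98 bc 1a
[6] 0x27->0x13 len=4 : da 83 98 bc
query mem[0x0e]=0x79, mem[0x11]=0x15, mem[0x15]=0x98, mem[0x14]=0x83

MEM[0x0e,0x11,0x15,0x14] = 79 15 98 83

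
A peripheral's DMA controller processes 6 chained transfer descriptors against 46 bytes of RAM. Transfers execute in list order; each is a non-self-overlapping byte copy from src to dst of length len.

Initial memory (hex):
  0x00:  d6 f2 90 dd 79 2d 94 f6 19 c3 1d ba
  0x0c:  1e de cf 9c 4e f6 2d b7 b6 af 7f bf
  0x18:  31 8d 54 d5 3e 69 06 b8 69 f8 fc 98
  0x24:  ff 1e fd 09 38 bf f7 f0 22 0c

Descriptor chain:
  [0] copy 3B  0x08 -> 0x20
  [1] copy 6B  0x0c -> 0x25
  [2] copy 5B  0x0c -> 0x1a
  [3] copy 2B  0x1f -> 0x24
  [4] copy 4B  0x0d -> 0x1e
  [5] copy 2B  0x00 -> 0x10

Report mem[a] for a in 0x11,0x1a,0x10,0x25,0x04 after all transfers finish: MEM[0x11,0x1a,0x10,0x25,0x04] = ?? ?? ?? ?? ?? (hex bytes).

  after D0: wrote 3B at 0x20 = 19c31d
  after D1: wrote 6B at 0x25 = 1edecf9c4ef6
  after D2: wrote 5B at 0x1a = 1edecf9c4e
  after D3: wrote 2B at 0x24 = b819
  after D4: wrote 4B at 0x1e = decf9c4e
  after D5: wrote 2B at 0x10 = d6f2
query mem[0x11]=0xf2, mem[0x1a]=0x1e, mem[0x10]=0xd6, mem[0x25]=0x19, mem[0x04]=0x79

MEM[0x11,0x1a,0x10,0x25,0x04] = f2 1e d6 19 79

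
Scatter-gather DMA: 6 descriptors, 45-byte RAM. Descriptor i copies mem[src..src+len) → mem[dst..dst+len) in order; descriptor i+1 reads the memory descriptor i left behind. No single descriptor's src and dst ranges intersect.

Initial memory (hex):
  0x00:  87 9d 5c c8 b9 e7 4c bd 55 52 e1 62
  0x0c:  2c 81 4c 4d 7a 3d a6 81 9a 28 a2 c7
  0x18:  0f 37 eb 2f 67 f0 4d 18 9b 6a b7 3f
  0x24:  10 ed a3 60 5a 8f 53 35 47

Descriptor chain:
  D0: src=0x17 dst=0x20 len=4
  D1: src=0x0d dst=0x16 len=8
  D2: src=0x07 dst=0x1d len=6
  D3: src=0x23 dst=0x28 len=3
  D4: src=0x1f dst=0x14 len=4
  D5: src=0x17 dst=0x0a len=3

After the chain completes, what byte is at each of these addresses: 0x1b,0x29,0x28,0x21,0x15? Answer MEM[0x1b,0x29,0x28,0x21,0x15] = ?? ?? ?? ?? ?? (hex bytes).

MEM[0x1b,0x29,0x28,0x21,0x15] = a6 10 eb 62 e1

[0] 0x17->0x20 len=4 : c7 0f 37 eb
[1] 0x0d->0x16 len=8 : 81 4c 4d 7a 3d a6 81 9a
[2] 0x07->0x1d len=6 : bd 55 52 e1 62 2c
[3] 0x23->0x28 len=3 : eb 10 ed
[4] 0x1f->0x14 len=4 : 52 e1 62 2c
[5] 0x17->0x0a len=3 : 2c 4d 7a
query mem[0x1b]=0xa6, mem[0x29]=0x10, mem[0x28]=0xeb, mem[0x21]=0x62, mem[0x15]=0xe1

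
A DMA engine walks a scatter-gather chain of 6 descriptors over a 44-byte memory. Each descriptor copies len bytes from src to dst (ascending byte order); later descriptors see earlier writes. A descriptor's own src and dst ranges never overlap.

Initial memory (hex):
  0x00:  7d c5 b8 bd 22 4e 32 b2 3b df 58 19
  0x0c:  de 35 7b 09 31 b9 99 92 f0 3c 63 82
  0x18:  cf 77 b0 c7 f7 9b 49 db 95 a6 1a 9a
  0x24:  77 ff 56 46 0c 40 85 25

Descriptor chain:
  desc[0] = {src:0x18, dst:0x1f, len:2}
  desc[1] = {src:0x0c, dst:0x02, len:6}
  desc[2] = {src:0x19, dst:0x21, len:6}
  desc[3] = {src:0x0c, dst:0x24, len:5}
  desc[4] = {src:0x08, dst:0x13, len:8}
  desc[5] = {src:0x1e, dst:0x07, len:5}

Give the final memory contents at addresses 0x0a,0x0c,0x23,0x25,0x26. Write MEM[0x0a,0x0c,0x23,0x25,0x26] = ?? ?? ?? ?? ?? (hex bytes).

MEM[0x0a,0x0c,0x23,0x25,0x26] = 77 de c7 35 7b

[0] 0x18->0x1f len=2 : cf 77
[1] 0x0c->0x02 len=6 : de 35 7b 09 31 b9
[2] 0x19->0x21 len=6 : 77 b0 c7 f7 9b 49
[3] 0x0c->0x24 len=5 : de 35 7b 09 31
[4] 0x08->0x13 len=8 : 3b df 58 19 de 35 7b 09
[5] 0x1e->0x07 len=5 : 49 cf 77 77 b0
query mem[0x0a]=0x77, mem[0x0c]=0xde, mem[0x23]=0xc7, mem[0x25]=0x35, mem[0x26]=0x7b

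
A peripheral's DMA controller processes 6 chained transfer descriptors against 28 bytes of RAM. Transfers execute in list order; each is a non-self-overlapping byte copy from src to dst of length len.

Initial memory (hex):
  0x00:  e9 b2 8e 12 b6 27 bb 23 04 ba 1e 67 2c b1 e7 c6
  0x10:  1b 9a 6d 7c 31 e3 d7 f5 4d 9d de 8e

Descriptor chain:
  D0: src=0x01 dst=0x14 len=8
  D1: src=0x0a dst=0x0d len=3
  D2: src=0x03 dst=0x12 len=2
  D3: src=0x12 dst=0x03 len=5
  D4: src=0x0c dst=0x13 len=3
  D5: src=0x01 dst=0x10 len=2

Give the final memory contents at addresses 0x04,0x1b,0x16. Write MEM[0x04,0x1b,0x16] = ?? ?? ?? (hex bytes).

MEM[0x04,0x1b,0x16] = b6 04 12

  after D0: wrote 8B at 0x14 = b28e12b627bb2304
  after D1: wrote 3B at 0x0d = 1e672c
  after D2: wrote 2B at 0x12 = 12b6
  after D3: wrote 5B at 0x03 = 12b6b28e12
  after D4: wrote 3B at 0x13 = 2c1e67
  after D5: wrote 2B at 0x10 = b28e
query mem[0x04]=0xb6, mem[0x1b]=0x04, mem[0x16]=0x12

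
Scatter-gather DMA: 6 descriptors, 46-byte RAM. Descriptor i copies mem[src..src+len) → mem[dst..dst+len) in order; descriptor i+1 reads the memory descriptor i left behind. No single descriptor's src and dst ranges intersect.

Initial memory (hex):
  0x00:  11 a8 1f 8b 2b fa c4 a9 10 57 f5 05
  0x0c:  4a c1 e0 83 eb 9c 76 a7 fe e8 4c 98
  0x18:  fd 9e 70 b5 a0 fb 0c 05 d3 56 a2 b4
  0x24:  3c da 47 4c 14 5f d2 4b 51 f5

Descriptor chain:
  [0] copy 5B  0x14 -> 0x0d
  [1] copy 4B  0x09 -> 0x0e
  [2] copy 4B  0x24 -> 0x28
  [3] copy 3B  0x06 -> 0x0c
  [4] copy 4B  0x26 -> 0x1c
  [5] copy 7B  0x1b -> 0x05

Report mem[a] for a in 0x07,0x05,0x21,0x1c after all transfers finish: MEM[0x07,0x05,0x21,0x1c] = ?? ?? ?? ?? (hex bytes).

#0 dst[0x0d+5] := {0xfe,0xe8,0x4c,0x98,0xfd}
#1 dst[0x0e+4] := {0x57,0xf5,0x05,0x4a}
#2 dst[0x28+4] := {0x3c,0xda,0x47,0x4c}
#3 dst[0x0c+3] := {0xc4,0xa9,0x10}
#4 dst[0x1c+4] := {0x47,0x4c,0x3c,0xda}
#5 dst[0x05+7] := {0xb5,0x47,0x4c,0x3c,0xda,0xd3,0x56}
query mem[0x07]=0x4c, mem[0x05]=0xb5, mem[0x21]=0x56, mem[0x1c]=0x47

MEM[0x07,0x05,0x21,0x1c] = 4c b5 56 47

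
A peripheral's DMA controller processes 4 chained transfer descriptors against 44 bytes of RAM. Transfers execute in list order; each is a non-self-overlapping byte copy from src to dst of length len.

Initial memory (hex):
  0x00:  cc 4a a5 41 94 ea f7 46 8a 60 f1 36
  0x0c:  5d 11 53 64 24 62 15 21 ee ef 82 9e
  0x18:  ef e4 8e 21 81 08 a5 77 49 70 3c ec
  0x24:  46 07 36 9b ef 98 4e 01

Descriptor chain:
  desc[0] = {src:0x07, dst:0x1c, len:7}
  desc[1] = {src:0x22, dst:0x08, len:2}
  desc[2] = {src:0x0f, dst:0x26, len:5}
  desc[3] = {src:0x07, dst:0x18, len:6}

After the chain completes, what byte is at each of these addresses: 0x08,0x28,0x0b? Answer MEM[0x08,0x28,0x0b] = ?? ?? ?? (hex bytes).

  after D0: wrote 7B at 0x1c = 468a60f1365d11
  after D1: wrote 2B at 0x08 = 11ec
  after D2: wrote 5B at 0x26 = 6424621521
  after D3: wrote 6B at 0x18 = 4611ecf1365d
query mem[0x08]=0x11, mem[0x28]=0x62, mem[0x0b]=0x36

MEM[0x08,0x28,0x0b] = 11 62 36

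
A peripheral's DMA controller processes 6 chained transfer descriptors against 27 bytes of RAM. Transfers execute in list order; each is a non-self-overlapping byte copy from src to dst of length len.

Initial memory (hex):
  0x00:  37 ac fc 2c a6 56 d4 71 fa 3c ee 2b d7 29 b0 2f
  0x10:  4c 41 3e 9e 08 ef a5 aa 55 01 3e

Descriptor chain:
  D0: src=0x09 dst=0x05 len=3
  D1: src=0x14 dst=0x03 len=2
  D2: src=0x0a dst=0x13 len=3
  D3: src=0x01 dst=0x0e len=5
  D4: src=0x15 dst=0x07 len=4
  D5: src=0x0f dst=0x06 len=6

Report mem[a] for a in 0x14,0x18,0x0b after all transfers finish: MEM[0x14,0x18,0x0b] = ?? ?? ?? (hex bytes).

#0 dst[0x05+3] := {0x3c,0xee,0x2b}
#1 dst[0x03+2] := {0x08,0xef}
#2 dst[0x13+3] := {0xee,0x2b,0xd7}
#3 dst[0x0e+5] := {0xac,0xfc,0x08,0xef,0x3c}
#4 dst[0x07+4] := {0xd7,0xa5,0xaa,0x55}
#5 dst[0x06+6] := {0xfc,0x08,0xef,0x3c,0xee,0x2b}
query mem[0x14]=0x2b, mem[0x18]=0x55, mem[0x0b]=0x2b

MEM[0x14,0x18,0x0b] = 2b 55 2b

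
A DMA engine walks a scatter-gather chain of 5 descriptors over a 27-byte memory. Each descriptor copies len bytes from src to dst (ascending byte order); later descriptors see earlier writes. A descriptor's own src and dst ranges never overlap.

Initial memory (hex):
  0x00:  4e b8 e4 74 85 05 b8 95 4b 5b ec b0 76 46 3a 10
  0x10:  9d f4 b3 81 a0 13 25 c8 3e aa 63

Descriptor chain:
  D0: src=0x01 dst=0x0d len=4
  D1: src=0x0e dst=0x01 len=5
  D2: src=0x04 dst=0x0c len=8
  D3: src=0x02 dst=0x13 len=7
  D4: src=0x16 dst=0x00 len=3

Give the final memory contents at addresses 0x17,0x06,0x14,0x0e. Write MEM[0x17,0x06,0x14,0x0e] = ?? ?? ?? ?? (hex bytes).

MEM[0x17,0x06,0x14,0x0e] = b8 b8 85 b8

  after D0: wrote 4B at 0x0d = b8e47485
  after D1: wrote 5B at 0x01 = e47485f4b3
  after D2: wrote 8B at 0x0c = f4b3b8954b5becb0
  after D3: wrote 7B at 0x13 = 7485f4b3b8954b
  after D4: wrote 3B at 0x00 = b3b895
query mem[0x17]=0xb8, mem[0x06]=0xb8, mem[0x14]=0x85, mem[0x0e]=0xb8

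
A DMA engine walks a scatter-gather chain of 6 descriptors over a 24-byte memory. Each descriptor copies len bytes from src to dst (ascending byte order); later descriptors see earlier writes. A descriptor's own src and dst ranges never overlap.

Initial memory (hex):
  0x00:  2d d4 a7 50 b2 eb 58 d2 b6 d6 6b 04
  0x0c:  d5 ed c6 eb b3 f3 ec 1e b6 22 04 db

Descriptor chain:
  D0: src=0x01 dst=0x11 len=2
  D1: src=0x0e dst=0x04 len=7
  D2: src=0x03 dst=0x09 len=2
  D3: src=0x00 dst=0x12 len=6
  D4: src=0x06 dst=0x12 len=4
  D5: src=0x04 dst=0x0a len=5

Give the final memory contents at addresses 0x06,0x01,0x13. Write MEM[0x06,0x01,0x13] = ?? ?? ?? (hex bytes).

[0] 0x01->0x11 len=2 : d4 a7
[1] 0x0e->0x04 len=7 : c6 eb b3 d4 a7 1e b6
[2] 0x03->0x09 len=2 : 50 c6
[3] 0x00->0x12 len=6 : 2d d4 a7 50 c6 eb
[4] 0x06->0x12 len=4 : b3 d4 a7 50
[5] 0x04->0x0a len=5 : c6 eb b3 d4 a7
query mem[0x06]=0xb3, mem[0x01]=0xd4, mem[0x13]=0xd4

MEM[0x06,0x01,0x13] = b3 d4 d4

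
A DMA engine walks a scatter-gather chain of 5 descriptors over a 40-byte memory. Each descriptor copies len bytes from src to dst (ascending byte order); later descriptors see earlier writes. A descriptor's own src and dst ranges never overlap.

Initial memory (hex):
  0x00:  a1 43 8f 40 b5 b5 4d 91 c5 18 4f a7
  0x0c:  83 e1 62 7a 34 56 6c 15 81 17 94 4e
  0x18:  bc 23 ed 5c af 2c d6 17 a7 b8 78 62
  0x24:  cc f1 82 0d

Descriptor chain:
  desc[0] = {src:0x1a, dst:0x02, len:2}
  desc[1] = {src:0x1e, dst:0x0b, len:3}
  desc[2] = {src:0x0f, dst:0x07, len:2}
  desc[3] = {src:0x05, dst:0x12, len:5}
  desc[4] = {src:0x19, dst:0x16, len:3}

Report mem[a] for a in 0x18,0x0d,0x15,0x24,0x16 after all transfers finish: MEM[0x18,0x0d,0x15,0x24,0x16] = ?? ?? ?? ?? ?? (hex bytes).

[0] 0x1a->0x02 len=2 : ed 5c
[1] 0x1e->0x0b len=3 : d6 17 a7
[2] 0x0f->0x07 len=2 : 7a 34
[3] 0x05->0x12 len=5 : b5 4d 7a 34 18
[4] 0x19->0x16 len=3 : 23 ed 5c
query mem[0x18]=0x5c, mem[0x0d]=0xa7, mem[0x15]=0x34, mem[0x24]=0xcc, mem[0x16]=0x23

MEM[0x18,0x0d,0x15,0x24,0x16] = 5c a7 34 cc 23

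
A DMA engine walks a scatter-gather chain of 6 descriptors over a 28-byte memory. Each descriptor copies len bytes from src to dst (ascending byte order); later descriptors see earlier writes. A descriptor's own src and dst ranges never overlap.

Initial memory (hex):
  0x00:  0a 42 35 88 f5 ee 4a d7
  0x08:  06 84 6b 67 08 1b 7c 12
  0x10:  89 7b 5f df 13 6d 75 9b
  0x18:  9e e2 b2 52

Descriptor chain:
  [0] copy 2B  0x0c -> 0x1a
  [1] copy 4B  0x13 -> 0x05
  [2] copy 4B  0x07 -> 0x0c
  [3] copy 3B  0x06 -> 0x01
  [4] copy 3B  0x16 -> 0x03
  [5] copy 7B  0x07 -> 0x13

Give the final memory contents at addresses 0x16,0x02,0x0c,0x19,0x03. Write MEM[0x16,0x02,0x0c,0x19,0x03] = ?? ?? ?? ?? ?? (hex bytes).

D0: mem[0x1a..0x1b] <- [08 1b]
D1: mem[0x05..0x08] <- [df 13 6d 75]
D2: mem[0x0c..0x0f] <- [6d 75 84 6b]
D3: mem[0x01..0x03] <- [13 6d 75]
D4: mem[0x03..0x05] <- [75 9b 9e]
D5: mem[0x13..0x19] <- [6d 75 84 6b 67 6d 75]
query mem[0x16]=0x6b, mem[0x02]=0x6d, mem[0x0c]=0x6d, mem[0x19]=0x75, mem[0x03]=0x75

MEM[0x16,0x02,0x0c,0x19,0x03] = 6b 6d 6d 75 75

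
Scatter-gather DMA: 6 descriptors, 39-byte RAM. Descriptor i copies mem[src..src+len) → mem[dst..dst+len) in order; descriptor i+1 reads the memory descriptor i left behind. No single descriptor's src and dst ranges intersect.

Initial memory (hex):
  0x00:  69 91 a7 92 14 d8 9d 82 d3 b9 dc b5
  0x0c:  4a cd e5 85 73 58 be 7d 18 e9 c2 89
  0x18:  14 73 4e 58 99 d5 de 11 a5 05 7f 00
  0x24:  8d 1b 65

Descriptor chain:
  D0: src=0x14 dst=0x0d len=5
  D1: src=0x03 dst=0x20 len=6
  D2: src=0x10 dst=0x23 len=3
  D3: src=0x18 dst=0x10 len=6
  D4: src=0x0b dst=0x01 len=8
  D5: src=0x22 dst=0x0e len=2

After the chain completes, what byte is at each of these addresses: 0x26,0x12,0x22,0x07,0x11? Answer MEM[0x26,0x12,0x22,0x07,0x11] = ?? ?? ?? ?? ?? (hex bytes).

  after D0: wrote 5B at 0x0d = 18e9c28914
  after D1: wrote 6B at 0x20 = 9214d89d82d3
  after D2: wrote 3B at 0x23 = 8914be
  after D3: wrote 6B at 0x10 = 14734e5899d5
  after D4: wrote 8B at 0x01 = b54a18e9c214734e
  after D5: wrote 2B at 0x0e = d889
query mem[0x26]=0x65, mem[0x12]=0x4e, mem[0x22]=0xd8, mem[0x07]=0x73, mem[0x11]=0x73

MEM[0x26,0x12,0x22,0x07,0x11] = 65 4e d8 73 73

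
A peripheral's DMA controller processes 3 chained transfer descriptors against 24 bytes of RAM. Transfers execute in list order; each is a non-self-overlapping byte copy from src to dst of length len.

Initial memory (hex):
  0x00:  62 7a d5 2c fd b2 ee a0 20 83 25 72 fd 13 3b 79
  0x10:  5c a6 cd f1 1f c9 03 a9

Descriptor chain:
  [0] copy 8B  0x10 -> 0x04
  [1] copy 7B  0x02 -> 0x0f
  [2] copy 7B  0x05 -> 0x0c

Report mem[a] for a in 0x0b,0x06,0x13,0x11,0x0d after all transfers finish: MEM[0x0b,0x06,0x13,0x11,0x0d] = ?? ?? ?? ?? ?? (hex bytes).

MEM[0x0b,0x06,0x13,0x11,0x0d] = a9 cd cd 03 cd

[0] 0x10->0x04 len=8 : 5c a6 cd f1 1f c9 03 a9
[1] 0x02->0x0f len=7 : d5 2c 5c a6 cd f1 1f
[2] 0x05->0x0c len=7 : a6 cd f1 1f c9 03 a9
query mem[0x0b]=0xa9, mem[0x06]=0xcd, mem[0x13]=0xcd, mem[0x11]=0x03, mem[0x0d]=0xcd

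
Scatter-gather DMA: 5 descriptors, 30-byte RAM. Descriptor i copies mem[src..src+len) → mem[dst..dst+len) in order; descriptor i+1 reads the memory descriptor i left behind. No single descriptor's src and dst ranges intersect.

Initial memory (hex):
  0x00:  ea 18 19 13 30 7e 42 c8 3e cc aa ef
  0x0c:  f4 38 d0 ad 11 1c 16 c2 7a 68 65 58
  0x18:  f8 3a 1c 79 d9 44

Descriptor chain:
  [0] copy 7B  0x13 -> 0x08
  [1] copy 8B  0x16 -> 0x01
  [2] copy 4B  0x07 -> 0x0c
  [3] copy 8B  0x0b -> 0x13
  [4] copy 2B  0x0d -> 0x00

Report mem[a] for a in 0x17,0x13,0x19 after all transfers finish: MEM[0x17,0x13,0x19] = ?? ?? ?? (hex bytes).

[0] 0x13->0x08 len=7 : c2 7a 68 65 58 f8 3a
[1] 0x16->0x01 len=8 : 65 58 f8 3a 1c 79 d9 44
[2] 0x07->0x0c len=4 : d9 44 7a 68
[3] 0x0b->0x13 len=8 : 65 d9 44 7a 68 11 1c 16
[4] 0x0d->0x00 len=2 : 44 7a
query mem[0x17]=0x68, mem[0x13]=0x65, mem[0x19]=0x1c

MEM[0x17,0x13,0x19] = 68 65 1c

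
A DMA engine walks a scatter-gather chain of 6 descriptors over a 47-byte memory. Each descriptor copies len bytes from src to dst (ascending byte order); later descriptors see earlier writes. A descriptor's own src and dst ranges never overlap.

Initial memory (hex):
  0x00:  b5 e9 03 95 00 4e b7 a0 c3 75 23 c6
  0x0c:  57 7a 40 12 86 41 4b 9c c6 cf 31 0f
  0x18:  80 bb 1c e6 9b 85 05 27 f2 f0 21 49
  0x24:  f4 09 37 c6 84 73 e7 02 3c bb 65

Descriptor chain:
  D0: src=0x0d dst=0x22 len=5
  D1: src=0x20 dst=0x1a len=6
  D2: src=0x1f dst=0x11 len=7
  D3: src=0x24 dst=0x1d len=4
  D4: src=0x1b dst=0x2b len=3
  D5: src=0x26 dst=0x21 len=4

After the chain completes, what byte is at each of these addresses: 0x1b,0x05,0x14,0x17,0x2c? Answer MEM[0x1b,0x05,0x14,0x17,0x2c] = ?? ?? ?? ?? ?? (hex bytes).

#0 dst[0x22+5] := {0x7a,0x40,0x12,0x86,0x41}
#1 dst[0x1a+6] := {0xf2,0xf0,0x7a,0x40,0x12,0x86}
#2 dst[0x11+7] := {0x86,0xf2,0xf0,0x7a,0x40,0x12,0x86}
#3 dst[0x1d+4] := {0x12,0x86,0x41,0xc6}
#4 dst[0x2b+3] := {0xf0,0x7a,0x12}
#5 dst[0x21+4] := {0x41,0xc6,0x84,0x73}
query mem[0x1b]=0xf0, mem[0x05]=0x4e, mem[0x14]=0x7a, mem[0x17]=0x86, mem[0x2c]=0x7a

MEM[0x1b,0x05,0x14,0x17,0x2c] = f0 4e 7a 86 7a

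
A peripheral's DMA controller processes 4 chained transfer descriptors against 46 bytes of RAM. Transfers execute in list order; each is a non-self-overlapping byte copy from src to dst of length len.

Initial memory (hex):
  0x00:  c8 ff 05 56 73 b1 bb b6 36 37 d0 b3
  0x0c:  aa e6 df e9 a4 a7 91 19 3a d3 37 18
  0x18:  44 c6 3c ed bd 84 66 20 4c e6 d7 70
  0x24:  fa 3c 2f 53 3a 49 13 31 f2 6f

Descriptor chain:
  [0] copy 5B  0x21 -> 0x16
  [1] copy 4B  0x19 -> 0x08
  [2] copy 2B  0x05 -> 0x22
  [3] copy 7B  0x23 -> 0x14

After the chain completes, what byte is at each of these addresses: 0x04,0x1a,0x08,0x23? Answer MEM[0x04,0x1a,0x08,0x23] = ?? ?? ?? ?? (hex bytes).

MEM[0x04,0x1a,0x08,0x23] = 73 49 fa bb

#0 dst[0x16+5] := {0xe6,0xd7,0x70,0xfa,0x3c}
#1 dst[0x08+4] := {0xfa,0x3c,0xed,0xbd}
#2 dst[0x22+2] := {0xb1,0xbb}
#3 dst[0x14+7] := {0xbb,0xfa,0x3c,0x2f,0x53,0x3a,0x49}
query mem[0x04]=0x73, mem[0x1a]=0x49, mem[0x08]=0xfa, mem[0x23]=0xbb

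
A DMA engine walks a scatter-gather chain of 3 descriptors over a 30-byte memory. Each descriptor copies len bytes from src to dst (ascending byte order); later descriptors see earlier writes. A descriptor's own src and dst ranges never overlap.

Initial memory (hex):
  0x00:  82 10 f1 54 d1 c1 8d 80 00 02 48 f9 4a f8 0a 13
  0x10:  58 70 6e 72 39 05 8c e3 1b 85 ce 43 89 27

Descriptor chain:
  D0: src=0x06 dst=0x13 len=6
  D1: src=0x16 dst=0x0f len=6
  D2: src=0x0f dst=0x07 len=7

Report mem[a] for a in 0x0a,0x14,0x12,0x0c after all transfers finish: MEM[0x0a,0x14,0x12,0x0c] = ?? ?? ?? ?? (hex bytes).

D0: mem[0x13..0x18] <- [8d 80 00 02 48 f9]
D1: mem[0x0f..0x14] <- [02 48 f9 85 ce 43]
D2: mem[0x07..0x0d] <- [02 48 f9 85 ce 43 00]
query mem[0x0a]=0x85, mem[0x14]=0x43, mem[0x12]=0x85, mem[0x0c]=0x43

MEM[0x0a,0x14,0x12,0x0c] = 85 43 85 43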